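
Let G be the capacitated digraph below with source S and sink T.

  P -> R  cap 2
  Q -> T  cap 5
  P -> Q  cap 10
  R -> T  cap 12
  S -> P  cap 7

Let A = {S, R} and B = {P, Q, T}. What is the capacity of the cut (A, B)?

19

Edges leaving {S, R}: S→P (7), R→T (12).
Cut capacity = 7 + 12 = 19.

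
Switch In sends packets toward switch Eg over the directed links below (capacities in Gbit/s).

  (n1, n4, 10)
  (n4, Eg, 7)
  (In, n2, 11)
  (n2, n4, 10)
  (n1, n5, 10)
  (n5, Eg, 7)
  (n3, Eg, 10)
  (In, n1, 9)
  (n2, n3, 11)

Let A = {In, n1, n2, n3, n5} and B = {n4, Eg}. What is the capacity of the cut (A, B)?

Edges leaving {In, n1, n2, n3, n5}: n1→n4 (10), n2→n4 (10), n3→Eg (10), n5→Eg (7).
Cut capacity = 10 + 10 + 10 + 7 = 37.

37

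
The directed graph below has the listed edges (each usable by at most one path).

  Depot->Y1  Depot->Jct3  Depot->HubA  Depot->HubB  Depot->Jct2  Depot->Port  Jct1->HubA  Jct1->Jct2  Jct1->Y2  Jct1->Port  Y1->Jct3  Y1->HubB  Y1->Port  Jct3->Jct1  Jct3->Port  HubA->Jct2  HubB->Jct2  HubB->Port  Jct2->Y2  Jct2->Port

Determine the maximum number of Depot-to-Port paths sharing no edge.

Assign every edge capacity 1; by Menger, the answer equals the max flow.
Path Depot→Port (+1); total 1.
Path Depot→Y1→Port (+1); total 2.
Path Depot→Jct3→Port (+1); total 3.
Path Depot→HubB→Port (+1); total 4.
Path Depot→Jct2→Port (+1); total 5.
No residual Depot→Port path; max flow = 5.
Certifying cut of size 5: {Depot→HubB, Depot→Jct3, Depot→Port, Depot→Y1, Jct2→Port}.

5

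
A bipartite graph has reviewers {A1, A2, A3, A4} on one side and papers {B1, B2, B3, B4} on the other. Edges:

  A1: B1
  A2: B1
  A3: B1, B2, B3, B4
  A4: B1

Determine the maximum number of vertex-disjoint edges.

Unit-capacity flow: source→left, listed edges, right→sink; max matching = max flow.
Augmenting path A1→B1 (+1); matched 1.
Augmenting path A3→B2 (+1); matched 2.
No augmenting path remains; maximum matching = 2.
König certificate: {A3, B1} is a vertex cover of size 2 (every listed pair touches it), so no matching can be larger.

2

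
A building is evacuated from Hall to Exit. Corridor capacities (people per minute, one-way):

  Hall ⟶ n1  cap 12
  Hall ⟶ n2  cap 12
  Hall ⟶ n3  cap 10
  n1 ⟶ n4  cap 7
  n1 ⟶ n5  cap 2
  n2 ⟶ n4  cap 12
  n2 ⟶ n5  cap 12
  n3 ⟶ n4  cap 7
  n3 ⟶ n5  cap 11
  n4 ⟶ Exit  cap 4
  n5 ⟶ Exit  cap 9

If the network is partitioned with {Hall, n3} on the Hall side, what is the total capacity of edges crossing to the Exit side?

42

Edges leaving {Hall, n3}: Hall→n1 (12), Hall→n2 (12), n3→n4 (7), n3→n5 (11).
Cut capacity = 12 + 12 + 7 + 11 = 42.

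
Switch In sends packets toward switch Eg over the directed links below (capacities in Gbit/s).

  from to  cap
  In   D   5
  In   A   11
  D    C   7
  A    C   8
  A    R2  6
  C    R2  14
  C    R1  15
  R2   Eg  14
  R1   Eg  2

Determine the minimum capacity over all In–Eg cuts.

Augment In→A→R2→Eg: bottleneck 6, flow now 6.
Augment In→D→C→R2→Eg: bottleneck 5, flow now 11.
Augment In→A→C→R2→Eg: bottleneck 3, flow now 14.
Augment In→A→C→R1→Eg: bottleneck 2, flow now 16.
No augmenting path remains; maximum flow = 16.
By max-flow min-cut, the minimum cut capacity equals the max flow.
In the residual graph, reachable from In: {In}.
Min-cut edges: In→D (5), In→A (11); capacity 5 + 11 = 16.

16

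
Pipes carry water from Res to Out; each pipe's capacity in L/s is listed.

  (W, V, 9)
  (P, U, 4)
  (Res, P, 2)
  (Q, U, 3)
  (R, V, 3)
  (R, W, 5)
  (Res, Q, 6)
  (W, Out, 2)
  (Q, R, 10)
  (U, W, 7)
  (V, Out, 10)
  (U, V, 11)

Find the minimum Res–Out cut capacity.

8

Augment Res→P→U→V→Out: bottleneck 2, flow now 2.
Augment Res→Q→R→V→Out: bottleneck 3, flow now 5.
Augment Res→Q→R→W→Out: bottleneck 2, flow now 7.
Augment Res→Q→U→V→Out: bottleneck 1, flow now 8.
No augmenting path remains; maximum flow = 8.
By max-flow min-cut, the minimum cut capacity equals the max flow.
In the residual graph, reachable from Res: {Res}.
Min-cut edges: Res→P (2), Res→Q (6); capacity 2 + 6 = 8.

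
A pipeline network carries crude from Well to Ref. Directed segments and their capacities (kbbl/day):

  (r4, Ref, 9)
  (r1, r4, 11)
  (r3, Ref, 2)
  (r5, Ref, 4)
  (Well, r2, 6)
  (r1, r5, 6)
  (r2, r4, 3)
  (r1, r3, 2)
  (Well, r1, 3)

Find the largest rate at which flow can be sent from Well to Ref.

Augment Well→r1→r3→Ref: bottleneck 2, flow now 2.
Augment Well→r1→r4→Ref: bottleneck 1, flow now 3.
Augment Well→r2→r4→Ref: bottleneck 3, flow now 6.
No augmenting path remains; maximum flow = 6.
In the residual graph, reachable from Well: {Well, r2}.
Min-cut edges: Well→r1 (3), r2→r4 (3); capacity 3 + 3 = 6.
This cut is saturated, so no flow can exceed 6.

6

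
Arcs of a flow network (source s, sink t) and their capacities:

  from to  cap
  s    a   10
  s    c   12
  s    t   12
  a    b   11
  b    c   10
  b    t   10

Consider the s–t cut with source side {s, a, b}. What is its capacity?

44

Edges leaving {s, a, b}: s→c (12), s→t (12), b→c (10), b→t (10).
Cut capacity = 12 + 12 + 10 + 10 = 44.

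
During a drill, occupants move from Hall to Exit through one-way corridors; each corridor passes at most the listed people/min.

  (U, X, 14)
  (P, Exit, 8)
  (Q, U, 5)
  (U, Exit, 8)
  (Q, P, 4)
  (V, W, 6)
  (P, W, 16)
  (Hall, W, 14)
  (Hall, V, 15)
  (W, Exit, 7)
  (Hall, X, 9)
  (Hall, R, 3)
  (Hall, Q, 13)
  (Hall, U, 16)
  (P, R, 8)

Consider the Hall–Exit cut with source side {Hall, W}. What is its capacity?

Edges leaving {Hall, W}: Hall→Q (13), Hall→R (3), Hall→U (16), Hall→V (15), Hall→X (9), W→Exit (7).
Cut capacity = 13 + 3 + 16 + 15 + 9 + 7 = 63.

63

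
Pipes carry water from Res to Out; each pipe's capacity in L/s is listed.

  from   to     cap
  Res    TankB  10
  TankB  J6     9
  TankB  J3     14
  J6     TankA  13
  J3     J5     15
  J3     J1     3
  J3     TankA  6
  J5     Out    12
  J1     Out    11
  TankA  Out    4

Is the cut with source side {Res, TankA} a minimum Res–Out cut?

No — its capacity is 14, but the minimum cut has capacity 10.

Given cut capacity: 10 + 4 = 14.
Augment Res→TankB→J6→TankA→Out: bottleneck 4, flow now 4.
Augment Res→TankB→J3→J5→Out: bottleneck 6, flow now 10.
No augmenting path remains; maximum flow = 10.
In the residual graph, reachable from Res: {Res}.
Min-cut edges: Res→TankB (10); capacity 10 = 10.
Cut capacity 14 exceeds the max flow 10, so it is not minimum.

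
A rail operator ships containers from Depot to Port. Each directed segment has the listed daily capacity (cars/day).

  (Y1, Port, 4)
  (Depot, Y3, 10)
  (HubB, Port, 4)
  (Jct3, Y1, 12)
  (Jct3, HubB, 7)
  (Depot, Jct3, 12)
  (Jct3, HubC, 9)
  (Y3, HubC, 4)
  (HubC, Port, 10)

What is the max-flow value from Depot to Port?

16

Augment Depot→Y3→HubC→Port: bottleneck 4, flow now 4.
Augment Depot→Jct3→Y1→Port: bottleneck 4, flow now 8.
Augment Depot→Jct3→HubC→Port: bottleneck 6, flow now 14.
Augment Depot→Jct3→HubB→Port: bottleneck 2, flow now 16.
No augmenting path remains; maximum flow = 16.
In the residual graph, reachable from Depot: {Depot, Y3}.
Min-cut edges: Depot→Jct3 (12), Y3→HubC (4); capacity 12 + 4 = 16.
This cut is saturated, so no flow can exceed 16.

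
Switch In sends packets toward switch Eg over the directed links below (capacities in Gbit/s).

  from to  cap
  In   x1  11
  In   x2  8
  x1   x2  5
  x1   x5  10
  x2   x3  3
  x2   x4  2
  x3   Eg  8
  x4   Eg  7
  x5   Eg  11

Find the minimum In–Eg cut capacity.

Augment In→x1→x5→Eg: bottleneck 10, flow now 10.
Augment In→x2→x3→Eg: bottleneck 3, flow now 13.
Augment In→x2→x4→Eg: bottleneck 2, flow now 15.
No augmenting path remains; maximum flow = 15.
By max-flow min-cut, the minimum cut capacity equals the max flow.
In the residual graph, reachable from In: {In, x1, x2}.
Min-cut edges: x1→x5 (10), x2→x3 (3), x2→x4 (2); capacity 10 + 3 + 2 = 15.

15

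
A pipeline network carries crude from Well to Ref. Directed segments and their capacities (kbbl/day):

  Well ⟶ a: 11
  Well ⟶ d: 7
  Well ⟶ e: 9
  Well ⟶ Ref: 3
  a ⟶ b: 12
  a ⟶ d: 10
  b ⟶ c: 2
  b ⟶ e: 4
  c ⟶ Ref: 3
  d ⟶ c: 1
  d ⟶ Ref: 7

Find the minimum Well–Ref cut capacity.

Augment Well→Ref: bottleneck 3, flow now 3.
Augment Well→d→Ref: bottleneck 7, flow now 10.
Augment Well→a→b→c→Ref: bottleneck 2, flow now 12.
Augment Well→a→d→c→Ref: bottleneck 1, flow now 13.
No augmenting path remains; maximum flow = 13.
By max-flow min-cut, the minimum cut capacity equals the max flow.
In the residual graph, reachable from Well: {Well, a, b, d, e}.
Min-cut edges: Well→Ref (3), b→c (2), d→c (1), d→Ref (7); capacity 3 + 2 + 1 + 7 = 13.

13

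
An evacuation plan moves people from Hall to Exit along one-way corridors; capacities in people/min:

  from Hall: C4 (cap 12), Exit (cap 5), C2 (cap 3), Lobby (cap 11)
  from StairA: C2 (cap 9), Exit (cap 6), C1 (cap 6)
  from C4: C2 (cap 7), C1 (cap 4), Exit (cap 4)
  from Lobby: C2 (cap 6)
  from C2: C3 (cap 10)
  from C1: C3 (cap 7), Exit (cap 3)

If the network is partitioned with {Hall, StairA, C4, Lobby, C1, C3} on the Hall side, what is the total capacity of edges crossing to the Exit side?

43

Edges leaving {Hall, StairA, C4, Lobby, C1, C3}: Hall→C2 (3), Hall→Exit (5), StairA→C2 (9), StairA→Exit (6), C4→C2 (7), C4→Exit (4), Lobby→C2 (6), C1→Exit (3).
Cut capacity = 3 + 5 + 9 + 6 + 7 + 4 + 6 + 3 = 43.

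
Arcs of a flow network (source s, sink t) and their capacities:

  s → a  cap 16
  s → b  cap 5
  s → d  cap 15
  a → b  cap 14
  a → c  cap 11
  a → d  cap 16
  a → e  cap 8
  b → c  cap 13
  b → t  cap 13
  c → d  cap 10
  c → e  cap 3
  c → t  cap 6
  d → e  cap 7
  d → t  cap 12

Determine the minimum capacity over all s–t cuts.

Augment s→b→t: bottleneck 5, flow now 5.
Augment s→d→t: bottleneck 12, flow now 17.
Augment s→a→b→t: bottleneck 8, flow now 25.
Augment s→a→c→t: bottleneck 6, flow now 31.
No augmenting path remains; maximum flow = 31.
By max-flow min-cut, the minimum cut capacity equals the max flow.
In the residual graph, reachable from s: {s, a, b, c, d, e}.
Min-cut edges: b→t (13), c→t (6), d→t (12); capacity 13 + 6 + 12 = 31.

31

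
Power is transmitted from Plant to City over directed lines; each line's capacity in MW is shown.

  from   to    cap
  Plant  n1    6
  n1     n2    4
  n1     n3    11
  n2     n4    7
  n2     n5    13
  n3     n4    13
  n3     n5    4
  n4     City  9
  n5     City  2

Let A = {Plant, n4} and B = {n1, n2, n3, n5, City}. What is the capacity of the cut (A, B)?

Edges leaving {Plant, n4}: Plant→n1 (6), n4→City (9).
Cut capacity = 6 + 9 = 15.

15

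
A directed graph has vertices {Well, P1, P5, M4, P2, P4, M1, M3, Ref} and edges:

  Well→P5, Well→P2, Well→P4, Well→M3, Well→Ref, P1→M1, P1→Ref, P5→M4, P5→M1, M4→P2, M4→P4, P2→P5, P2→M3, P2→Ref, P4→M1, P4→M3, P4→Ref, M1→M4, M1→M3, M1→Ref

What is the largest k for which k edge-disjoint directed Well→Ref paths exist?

Assign every edge capacity 1; by Menger, the answer equals the max flow.
Path Well→Ref (+1); total 1.
Path Well→P2→Ref (+1); total 2.
Path Well→P4→Ref (+1); total 3.
Path Well→P5→M1→Ref (+1); total 4.
No residual Well→Ref path; max flow = 4.
Certifying cut of size 4: {Well→P2, Well→P4, Well→P5, Well→Ref}.

4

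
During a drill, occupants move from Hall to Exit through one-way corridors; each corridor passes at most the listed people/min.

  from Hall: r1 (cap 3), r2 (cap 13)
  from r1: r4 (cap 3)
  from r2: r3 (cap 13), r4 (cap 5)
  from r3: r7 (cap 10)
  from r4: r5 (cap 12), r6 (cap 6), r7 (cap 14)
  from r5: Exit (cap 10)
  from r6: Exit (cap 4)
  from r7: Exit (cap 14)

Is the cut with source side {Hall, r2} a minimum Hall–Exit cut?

Given cut capacity: 3 + 13 + 5 = 21.
Augment Hall→r1→r4→r5→Exit: bottleneck 3, flow now 3.
Augment Hall→r2→r3→r7→Exit: bottleneck 10, flow now 13.
Augment Hall→r2→r4→r5→Exit: bottleneck 3, flow now 16.
No augmenting path remains; maximum flow = 16.
In the residual graph, reachable from Hall: {Hall}.
Min-cut edges: Hall→r1 (3), Hall→r2 (13); capacity 3 + 13 = 16.
Cut capacity 21 exceeds the max flow 16, so it is not minimum.

No — its capacity is 21, but the minimum cut has capacity 16.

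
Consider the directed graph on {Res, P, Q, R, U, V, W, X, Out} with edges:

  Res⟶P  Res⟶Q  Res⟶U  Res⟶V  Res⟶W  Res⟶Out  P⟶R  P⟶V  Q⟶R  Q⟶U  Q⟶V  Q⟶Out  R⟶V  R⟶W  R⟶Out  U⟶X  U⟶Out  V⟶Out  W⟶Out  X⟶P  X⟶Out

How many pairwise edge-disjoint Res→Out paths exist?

Assign every edge capacity 1; by Menger, the answer equals the max flow.
Path Res→Out (+1); total 1.
Path Res→Q→Out (+1); total 2.
Path Res→U→Out (+1); total 3.
Path Res→V→Out (+1); total 4.
Path Res→W→Out (+1); total 5.
Path Res→P→R→Out (+1); total 6.
No residual Res→Out path; max flow = 6.
Certifying cut of size 6: {Res→Out, Res→P, Res→Q, Res→U, Res→V, Res→W}.

6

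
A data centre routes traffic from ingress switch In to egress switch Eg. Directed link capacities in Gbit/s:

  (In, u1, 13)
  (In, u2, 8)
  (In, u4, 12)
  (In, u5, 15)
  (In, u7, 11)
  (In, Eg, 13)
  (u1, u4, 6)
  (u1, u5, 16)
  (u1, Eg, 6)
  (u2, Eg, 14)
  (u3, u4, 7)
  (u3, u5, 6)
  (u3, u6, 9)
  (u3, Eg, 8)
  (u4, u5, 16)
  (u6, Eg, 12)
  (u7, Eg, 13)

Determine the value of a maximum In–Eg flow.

Augment In→Eg: bottleneck 13, flow now 13.
Augment In→u1→Eg: bottleneck 6, flow now 19.
Augment In→u2→Eg: bottleneck 8, flow now 27.
Augment In→u7→Eg: bottleneck 11, flow now 38.
No augmenting path remains; maximum flow = 38.
In the residual graph, reachable from In: {In, u1, u4, u5}.
Min-cut edges: In→u2 (8), In→u7 (11), In→Eg (13), u1→Eg (6); capacity 8 + 11 + 13 + 6 = 38.
This cut is saturated, so no flow can exceed 38.

38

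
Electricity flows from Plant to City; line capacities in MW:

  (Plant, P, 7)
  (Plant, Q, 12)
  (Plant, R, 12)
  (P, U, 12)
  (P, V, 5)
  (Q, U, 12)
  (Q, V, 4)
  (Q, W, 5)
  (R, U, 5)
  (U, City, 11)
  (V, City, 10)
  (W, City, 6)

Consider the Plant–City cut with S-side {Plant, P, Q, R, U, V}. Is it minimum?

Given cut capacity: 5 + 11 + 10 = 26.
Augment Plant→P→U→City: bottleneck 7, flow now 7.
Augment Plant→Q→U→City: bottleneck 4, flow now 11.
Augment Plant→Q→V→City: bottleneck 4, flow now 15.
Augment Plant→Q→W→City: bottleneck 4, flow now 19.
Augment Plant→R→U→P→V→City: bottleneck 5, flow now 24. (uses reverse residual edge)
No augmenting path remains; maximum flow = 24.
In the residual graph, reachable from Plant: {Plant, R}.
Min-cut edges: Plant→P (7), Plant→Q (12), R→U (5); capacity 7 + 12 + 5 = 24.
Cut capacity 26 exceeds the max flow 24, so it is not minimum.

No — its capacity is 26, but the minimum cut has capacity 24.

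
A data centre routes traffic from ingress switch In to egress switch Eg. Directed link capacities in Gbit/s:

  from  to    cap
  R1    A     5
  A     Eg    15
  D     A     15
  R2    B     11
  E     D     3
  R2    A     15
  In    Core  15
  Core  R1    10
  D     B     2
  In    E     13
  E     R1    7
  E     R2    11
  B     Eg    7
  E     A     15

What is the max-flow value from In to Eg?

Augment In→E→A→Eg: bottleneck 13, flow now 13.
Augment In→Core→R1→A→Eg: bottleneck 2, flow now 15.
Augment In→Core→R1→A→E→D→B→Eg: bottleneck 2, flow now 17. (uses reverse residual edge)
Augment In→Core→R1→A→E→R2→B→Eg: bottleneck 1, flow now 18. (uses reverse residual edge)
No augmenting path remains; maximum flow = 18.
In the residual graph, reachable from In: {In, Core, R1}.
Min-cut edges: In→E (13), R1→A (5); capacity 13 + 5 = 18.
This cut is saturated, so no flow can exceed 18.

18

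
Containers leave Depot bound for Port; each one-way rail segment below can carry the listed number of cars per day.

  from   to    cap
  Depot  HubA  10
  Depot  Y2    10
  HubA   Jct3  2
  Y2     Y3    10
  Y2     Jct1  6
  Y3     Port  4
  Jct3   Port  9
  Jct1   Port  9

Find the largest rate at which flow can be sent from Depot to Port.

Augment Depot→HubA→Jct3→Port: bottleneck 2, flow now 2.
Augment Depot→Y2→Y3→Port: bottleneck 4, flow now 6.
Augment Depot→Y2→Jct1→Port: bottleneck 6, flow now 12.
No augmenting path remains; maximum flow = 12.
In the residual graph, reachable from Depot: {Depot, HubA}.
Min-cut edges: Depot→Y2 (10), HubA→Jct3 (2); capacity 10 + 2 = 12.
This cut is saturated, so no flow can exceed 12.

12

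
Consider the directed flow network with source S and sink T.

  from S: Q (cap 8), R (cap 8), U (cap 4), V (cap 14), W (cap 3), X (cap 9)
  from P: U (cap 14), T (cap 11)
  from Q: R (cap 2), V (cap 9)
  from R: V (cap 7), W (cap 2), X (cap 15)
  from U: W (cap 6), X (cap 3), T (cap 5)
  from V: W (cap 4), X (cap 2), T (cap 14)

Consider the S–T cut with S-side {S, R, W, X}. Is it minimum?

Given cut capacity: 8 + 4 + 14 + 7 = 33.
Augment S→U→T: bottleneck 4, flow now 4.
Augment S→V→T: bottleneck 14, flow now 18.
No augmenting path remains; maximum flow = 18.
In the residual graph, reachable from S: {S, Q, R, V, W, X}.
Min-cut edges: S→U (4), V→T (14); capacity 4 + 14 = 18.
Cut capacity 33 exceeds the max flow 18, so it is not minimum.

No — its capacity is 33, but the minimum cut has capacity 18.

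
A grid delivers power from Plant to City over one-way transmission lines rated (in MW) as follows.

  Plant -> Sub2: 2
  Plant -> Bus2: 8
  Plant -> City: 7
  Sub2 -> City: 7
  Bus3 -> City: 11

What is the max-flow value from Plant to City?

Augment Plant→City: bottleneck 7, flow now 7.
Augment Plant→Sub2→City: bottleneck 2, flow now 9.
No augmenting path remains; maximum flow = 9.
In the residual graph, reachable from Plant: {Plant, Bus2}.
Min-cut edges: Plant→Sub2 (2), Plant→City (7); capacity 2 + 7 = 9.
This cut is saturated, so no flow can exceed 9.

9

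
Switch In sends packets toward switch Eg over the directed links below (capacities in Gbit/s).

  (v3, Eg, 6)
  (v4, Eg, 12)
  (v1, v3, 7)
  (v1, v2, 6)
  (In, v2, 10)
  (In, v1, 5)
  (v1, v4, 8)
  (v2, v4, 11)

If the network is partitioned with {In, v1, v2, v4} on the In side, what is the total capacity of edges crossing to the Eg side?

Edges leaving {In, v1, v2, v4}: v1→v3 (7), v4→Eg (12).
Cut capacity = 7 + 12 = 19.

19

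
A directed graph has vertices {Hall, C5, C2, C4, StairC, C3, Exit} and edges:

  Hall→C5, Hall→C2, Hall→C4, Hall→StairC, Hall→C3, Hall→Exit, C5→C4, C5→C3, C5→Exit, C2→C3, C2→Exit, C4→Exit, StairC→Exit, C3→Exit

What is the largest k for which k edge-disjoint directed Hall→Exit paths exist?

6

Assign every edge capacity 1; by Menger, the answer equals the max flow.
Path Hall→Exit (+1); total 1.
Path Hall→C5→Exit (+1); total 2.
Path Hall→C2→Exit (+1); total 3.
Path Hall→C4→Exit (+1); total 4.
Path Hall→StairC→Exit (+1); total 5.
Path Hall→C3→Exit (+1); total 6.
No residual Hall→Exit path; max flow = 6.
Certifying cut of size 6: {Hall→C2, Hall→C3, Hall→C4, Hall→C5, Hall→Exit, Hall→StairC}.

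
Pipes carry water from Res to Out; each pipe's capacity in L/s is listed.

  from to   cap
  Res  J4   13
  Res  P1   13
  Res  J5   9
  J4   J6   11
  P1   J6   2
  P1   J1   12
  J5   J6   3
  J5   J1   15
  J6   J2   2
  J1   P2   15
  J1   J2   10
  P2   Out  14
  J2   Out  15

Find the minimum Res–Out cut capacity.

Augment Res→J4→J6→J2→Out: bottleneck 2, flow now 2.
Augment Res→P1→J1→P2→Out: bottleneck 12, flow now 14.
Augment Res→J5→J1→P2→Out: bottleneck 2, flow now 16.
Augment Res→J5→J1→J2→Out: bottleneck 7, flow now 23.
No augmenting path remains; maximum flow = 23.
By max-flow min-cut, the minimum cut capacity equals the max flow.
In the residual graph, reachable from Res: {Res, J4, P1, J6}.
Min-cut edges: Res→J5 (9), P1→J1 (12), J6→J2 (2); capacity 9 + 12 + 2 = 23.

23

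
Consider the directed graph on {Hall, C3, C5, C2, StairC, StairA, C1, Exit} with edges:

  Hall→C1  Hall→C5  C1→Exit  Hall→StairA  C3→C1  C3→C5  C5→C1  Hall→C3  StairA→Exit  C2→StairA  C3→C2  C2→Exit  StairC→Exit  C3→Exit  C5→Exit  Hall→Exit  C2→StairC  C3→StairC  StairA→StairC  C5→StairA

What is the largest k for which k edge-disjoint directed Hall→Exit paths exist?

Assign every edge capacity 1; by Menger, the answer equals the max flow.
Path Hall→Exit (+1); total 1.
Path Hall→C3→Exit (+1); total 2.
Path Hall→C5→Exit (+1); total 3.
Path Hall→StairA→Exit (+1); total 4.
Path Hall→C1→Exit (+1); total 5.
No residual Hall→Exit path; max flow = 5.
Certifying cut of size 5: {Hall→C1, Hall→C3, Hall→C5, Hall→Exit, Hall→StairA}.

5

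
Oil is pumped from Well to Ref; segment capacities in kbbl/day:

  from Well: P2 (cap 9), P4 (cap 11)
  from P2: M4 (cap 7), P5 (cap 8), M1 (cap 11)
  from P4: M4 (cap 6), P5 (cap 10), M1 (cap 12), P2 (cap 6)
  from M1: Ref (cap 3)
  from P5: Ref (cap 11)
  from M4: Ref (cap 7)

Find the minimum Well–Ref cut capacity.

20

Augment Well→P2→M1→Ref: bottleneck 3, flow now 3.
Augment Well→P2→P5→Ref: bottleneck 6, flow now 9.
Augment Well→P4→P5→Ref: bottleneck 5, flow now 14.
Augment Well→P4→M4→Ref: bottleneck 6, flow now 20.
No augmenting path remains; maximum flow = 20.
By max-flow min-cut, the minimum cut capacity equals the max flow.
In the residual graph, reachable from Well: {Well}.
Min-cut edges: Well→P2 (9), Well→P4 (11); capacity 9 + 11 = 20.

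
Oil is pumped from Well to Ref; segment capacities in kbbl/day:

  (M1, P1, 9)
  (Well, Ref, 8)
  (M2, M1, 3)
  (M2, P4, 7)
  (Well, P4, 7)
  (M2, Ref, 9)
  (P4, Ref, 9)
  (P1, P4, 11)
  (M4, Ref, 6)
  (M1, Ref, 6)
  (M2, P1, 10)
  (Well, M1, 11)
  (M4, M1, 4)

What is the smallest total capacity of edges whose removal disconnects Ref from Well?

Augment Well→Ref: bottleneck 8, flow now 8.
Augment Well→M1→Ref: bottleneck 6, flow now 14.
Augment Well→P4→Ref: bottleneck 7, flow now 21.
Augment Well→M1→P1→P4→Ref: bottleneck 2, flow now 23.
No augmenting path remains; maximum flow = 23.
By max-flow min-cut, the minimum cut capacity equals the max flow.
In the residual graph, reachable from Well: {Well, M1, P1, P4}.
Min-cut edges: Well→Ref (8), M1→Ref (6), P4→Ref (9); capacity 8 + 6 + 9 = 23.

23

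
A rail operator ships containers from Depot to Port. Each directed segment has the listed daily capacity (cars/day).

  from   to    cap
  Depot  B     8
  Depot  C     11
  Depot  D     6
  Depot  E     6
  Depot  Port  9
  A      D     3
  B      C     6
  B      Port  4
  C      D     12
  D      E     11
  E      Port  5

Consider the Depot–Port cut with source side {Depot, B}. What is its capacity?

Edges leaving {Depot, B}: Depot→C (11), Depot→D (6), Depot→E (6), Depot→Port (9), B→C (6), B→Port (4).
Cut capacity = 11 + 6 + 6 + 9 + 6 + 4 = 42.

42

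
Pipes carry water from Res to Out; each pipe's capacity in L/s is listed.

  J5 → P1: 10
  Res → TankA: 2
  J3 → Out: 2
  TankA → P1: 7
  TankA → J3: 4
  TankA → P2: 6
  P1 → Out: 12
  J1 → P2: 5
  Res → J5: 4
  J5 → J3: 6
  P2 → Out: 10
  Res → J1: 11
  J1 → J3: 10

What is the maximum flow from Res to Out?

Augment Res→J1→P2→Out: bottleneck 5, flow now 5.
Augment Res→J1→J3→Out: bottleneck 2, flow now 7.
Augment Res→J5→P1→Out: bottleneck 4, flow now 11.
Augment Res→TankA→P2→Out: bottleneck 2, flow now 13.
No augmenting path remains; maximum flow = 13.
In the residual graph, reachable from Res: {Res, J1, J3}.
Min-cut edges: Res→J5 (4), Res→TankA (2), J1→P2 (5), J3→Out (2); capacity 4 + 2 + 5 + 2 = 13.
This cut is saturated, so no flow can exceed 13.

13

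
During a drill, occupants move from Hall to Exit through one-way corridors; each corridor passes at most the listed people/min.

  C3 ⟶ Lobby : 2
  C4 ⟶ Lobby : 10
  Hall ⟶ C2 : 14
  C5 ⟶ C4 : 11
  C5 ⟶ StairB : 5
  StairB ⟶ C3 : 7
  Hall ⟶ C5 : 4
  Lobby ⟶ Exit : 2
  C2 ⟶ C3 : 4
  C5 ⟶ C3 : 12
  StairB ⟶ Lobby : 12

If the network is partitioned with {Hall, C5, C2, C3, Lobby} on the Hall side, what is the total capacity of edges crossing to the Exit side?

18

Edges leaving {Hall, C5, C2, C3, Lobby}: C5→C4 (11), C5→StairB (5), Lobby→Exit (2).
Cut capacity = 11 + 5 + 2 = 18.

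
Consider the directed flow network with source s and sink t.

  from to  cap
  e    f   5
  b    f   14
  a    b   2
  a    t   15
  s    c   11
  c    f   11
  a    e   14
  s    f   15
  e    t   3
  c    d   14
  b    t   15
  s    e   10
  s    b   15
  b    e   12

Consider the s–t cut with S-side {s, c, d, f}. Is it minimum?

No — its capacity is 25, but the minimum cut has capacity 18.

Given cut capacity: 15 + 10 = 25.
Augment s→b→t: bottleneck 15, flow now 15.
Augment s→e→t: bottleneck 3, flow now 18.
No augmenting path remains; maximum flow = 18.
In the residual graph, reachable from s: {s, c, d, e, f}.
Min-cut edges: s→b (15), e→t (3); capacity 15 + 3 = 18.
Cut capacity 25 exceeds the max flow 18, so it is not minimum.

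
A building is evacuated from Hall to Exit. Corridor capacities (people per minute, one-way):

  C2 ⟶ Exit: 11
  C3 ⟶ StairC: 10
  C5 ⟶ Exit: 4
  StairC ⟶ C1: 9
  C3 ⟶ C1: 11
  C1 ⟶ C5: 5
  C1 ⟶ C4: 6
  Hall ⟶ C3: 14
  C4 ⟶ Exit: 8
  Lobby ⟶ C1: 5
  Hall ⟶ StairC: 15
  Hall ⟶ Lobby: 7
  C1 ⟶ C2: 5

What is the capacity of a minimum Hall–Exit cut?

Augment Hall→StairC→C1→C4→Exit: bottleneck 6, flow now 6.
Augment Hall→StairC→C1→C5→Exit: bottleneck 3, flow now 9.
Augment Hall→C3→C1→C5→Exit: bottleneck 1, flow now 10.
Augment Hall→C3→C1→C2→Exit: bottleneck 5, flow now 15.
No augmenting path remains; maximum flow = 15.
By max-flow min-cut, the minimum cut capacity equals the max flow.
In the residual graph, reachable from Hall: {Hall, StairC, C3, Lobby, C1, C5}.
Min-cut edges: C1→C4 (6), C1→C2 (5), C5→Exit (4); capacity 6 + 5 + 4 = 15.

15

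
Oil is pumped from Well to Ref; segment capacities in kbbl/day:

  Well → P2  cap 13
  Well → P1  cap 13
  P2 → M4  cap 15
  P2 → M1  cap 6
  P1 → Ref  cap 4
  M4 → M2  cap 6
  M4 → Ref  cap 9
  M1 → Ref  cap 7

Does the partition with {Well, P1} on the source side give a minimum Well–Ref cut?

Yes — it is a minimum cut (capacity 17).

Given cut capacity: 13 + 4 = 17.
Augment Well→P1→Ref: bottleneck 4, flow now 4.
Augment Well→P2→M4→Ref: bottleneck 9, flow now 13.
Augment Well→P2→M1→Ref: bottleneck 4, flow now 17.
No augmenting path remains; maximum flow = 17.
Cut capacity 17 equals the max flow, so it is a minimum cut.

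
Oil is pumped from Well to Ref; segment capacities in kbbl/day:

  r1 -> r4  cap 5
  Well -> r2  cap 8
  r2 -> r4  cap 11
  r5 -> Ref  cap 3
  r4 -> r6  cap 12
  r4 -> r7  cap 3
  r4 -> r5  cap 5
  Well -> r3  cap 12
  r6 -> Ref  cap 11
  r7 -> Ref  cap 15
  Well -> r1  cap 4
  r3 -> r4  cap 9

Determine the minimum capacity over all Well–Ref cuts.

Augment Well→r1→r4→r5→Ref: bottleneck 3, flow now 3.
Augment Well→r1→r4→r6→Ref: bottleneck 1, flow now 4.
Augment Well→r2→r4→r6→Ref: bottleneck 8, flow now 12.
Augment Well→r3→r4→r6→Ref: bottleneck 2, flow now 14.
Augment Well→r3→r4→r7→Ref: bottleneck 3, flow now 17.
No augmenting path remains; maximum flow = 17.
By max-flow min-cut, the minimum cut capacity equals the max flow.
In the residual graph, reachable from Well: {Well, r1, r2, r3, r4, r5, r6}.
Min-cut edges: r4→r7 (3), r5→Ref (3), r6→Ref (11); capacity 3 + 3 + 11 = 17.

17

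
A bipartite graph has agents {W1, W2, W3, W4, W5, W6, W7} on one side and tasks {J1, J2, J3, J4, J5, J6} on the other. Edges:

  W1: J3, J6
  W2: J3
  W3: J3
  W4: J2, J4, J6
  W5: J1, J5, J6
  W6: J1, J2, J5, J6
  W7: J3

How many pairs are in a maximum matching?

Unit-capacity flow: source→left, listed edges, right→sink; max matching = max flow.
Augmenting path W1→J3 (+1); matched 1.
Augmenting path W4→J2 (+1); matched 2.
Augmenting path W5→J1 (+1); matched 3.
Augmenting path W6→J5 (+1); matched 4.
Augmenting path W2→J3→W1→J6 (+1); matched 5.
No augmenting path remains; maximum matching = 5.
König certificate: {W1, W4, W5, W6, J3} is a vertex cover of size 5 (every listed pair touches it), so no matching can be larger.

5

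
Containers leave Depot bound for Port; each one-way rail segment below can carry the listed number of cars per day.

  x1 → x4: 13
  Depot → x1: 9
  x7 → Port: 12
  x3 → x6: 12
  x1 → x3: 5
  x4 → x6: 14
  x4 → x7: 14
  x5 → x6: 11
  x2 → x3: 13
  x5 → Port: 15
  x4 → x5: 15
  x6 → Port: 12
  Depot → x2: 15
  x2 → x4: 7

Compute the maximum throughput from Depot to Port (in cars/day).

Augment Depot→x1→x3→x6→Port: bottleneck 5, flow now 5.
Augment Depot→x1→x4→x5→Port: bottleneck 4, flow now 9.
Augment Depot→x2→x3→x6→Port: bottleneck 7, flow now 16.
Augment Depot→x2→x4→x5→Port: bottleneck 7, flow now 23.
Augment Depot→x2→x3→x1→x4→x5→Port: bottleneck 1, flow now 24. (uses reverse residual edge)
No augmenting path remains; maximum flow = 24.
In the residual graph, reachable from Depot: {Depot}.
Min-cut edges: Depot→x1 (9), Depot→x2 (15); capacity 9 + 15 = 24.
This cut is saturated, so no flow can exceed 24.

24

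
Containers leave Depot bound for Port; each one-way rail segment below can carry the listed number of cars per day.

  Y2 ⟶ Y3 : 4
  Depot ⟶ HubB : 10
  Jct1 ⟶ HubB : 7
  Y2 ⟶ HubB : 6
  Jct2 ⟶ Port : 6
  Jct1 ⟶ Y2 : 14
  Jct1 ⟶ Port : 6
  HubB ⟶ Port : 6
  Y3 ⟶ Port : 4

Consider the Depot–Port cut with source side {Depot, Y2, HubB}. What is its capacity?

Edges leaving {Depot, Y2, HubB}: Y2→Y3 (4), HubB→Port (6).
Cut capacity = 4 + 6 = 10.

10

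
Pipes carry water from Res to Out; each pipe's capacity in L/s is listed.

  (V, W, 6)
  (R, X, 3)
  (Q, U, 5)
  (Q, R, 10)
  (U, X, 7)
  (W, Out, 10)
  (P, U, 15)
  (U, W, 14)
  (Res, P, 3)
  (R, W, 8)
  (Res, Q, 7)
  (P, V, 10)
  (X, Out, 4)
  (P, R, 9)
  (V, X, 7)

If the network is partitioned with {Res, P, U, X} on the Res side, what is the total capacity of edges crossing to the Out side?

44

Edges leaving {Res, P, U, X}: Res→Q (7), P→R (9), P→V (10), U→W (14), X→Out (4).
Cut capacity = 7 + 9 + 10 + 14 + 4 = 44.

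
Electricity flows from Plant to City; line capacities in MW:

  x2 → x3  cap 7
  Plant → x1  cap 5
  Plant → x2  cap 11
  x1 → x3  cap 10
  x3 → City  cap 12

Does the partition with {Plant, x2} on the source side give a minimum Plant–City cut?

Given cut capacity: 5 + 7 = 12.
Augment Plant→x1→x3→City: bottleneck 5, flow now 5.
Augment Plant→x2→x3→City: bottleneck 7, flow now 12.
No augmenting path remains; maximum flow = 12.
Cut capacity 12 equals the max flow, so it is a minimum cut.

Yes — it is a minimum cut (capacity 12).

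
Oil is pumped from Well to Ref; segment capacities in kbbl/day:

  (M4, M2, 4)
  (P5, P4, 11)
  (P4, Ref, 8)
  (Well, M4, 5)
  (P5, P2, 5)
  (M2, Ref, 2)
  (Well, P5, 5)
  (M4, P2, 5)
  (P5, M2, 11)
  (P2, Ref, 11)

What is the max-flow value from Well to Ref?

10

Augment Well→P5→M2→Ref: bottleneck 2, flow now 2.
Augment Well→P5→P2→Ref: bottleneck 3, flow now 5.
Augment Well→M4→P2→Ref: bottleneck 5, flow now 10.
No augmenting path remains; maximum flow = 10.
In the residual graph, reachable from Well: {Well}.
Min-cut edges: Well→P5 (5), Well→M4 (5); capacity 5 + 5 = 10.
This cut is saturated, so no flow can exceed 10.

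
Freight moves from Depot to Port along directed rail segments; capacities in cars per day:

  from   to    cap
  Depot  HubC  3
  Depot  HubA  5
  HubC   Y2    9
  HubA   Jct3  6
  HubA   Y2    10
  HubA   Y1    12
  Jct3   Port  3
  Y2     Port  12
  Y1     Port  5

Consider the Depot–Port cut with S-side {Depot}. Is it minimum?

Given cut capacity: 3 + 5 = 8.
Augment Depot→HubC→Y2→Port: bottleneck 3, flow now 3.
Augment Depot→HubA→Jct3→Port: bottleneck 3, flow now 6.
Augment Depot→HubA→Y2→Port: bottleneck 2, flow now 8.
No augmenting path remains; maximum flow = 8.
Cut capacity 8 equals the max flow, so it is a minimum cut.

Yes — it is a minimum cut (capacity 8).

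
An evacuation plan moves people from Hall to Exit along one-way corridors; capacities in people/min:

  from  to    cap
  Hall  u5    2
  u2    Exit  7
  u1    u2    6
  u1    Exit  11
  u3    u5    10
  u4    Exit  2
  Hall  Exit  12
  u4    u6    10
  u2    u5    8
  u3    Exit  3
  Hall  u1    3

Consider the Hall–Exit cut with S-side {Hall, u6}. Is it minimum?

No — its capacity is 17, but the minimum cut has capacity 15.

Given cut capacity: 3 + 2 + 12 = 17.
Augment Hall→Exit: bottleneck 12, flow now 12.
Augment Hall→u1→Exit: bottleneck 3, flow now 15.
No augmenting path remains; maximum flow = 15.
In the residual graph, reachable from Hall: {Hall, u5}.
Min-cut edges: Hall→u1 (3), Hall→Exit (12); capacity 3 + 12 = 15.
Cut capacity 17 exceeds the max flow 15, so it is not minimum.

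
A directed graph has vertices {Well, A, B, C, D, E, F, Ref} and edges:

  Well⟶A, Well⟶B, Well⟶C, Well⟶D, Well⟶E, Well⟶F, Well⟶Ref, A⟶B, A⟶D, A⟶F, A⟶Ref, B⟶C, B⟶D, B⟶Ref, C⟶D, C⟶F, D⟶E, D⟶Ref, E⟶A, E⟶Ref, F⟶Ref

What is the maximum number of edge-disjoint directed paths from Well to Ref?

6

Assign every edge capacity 1; by Menger, the answer equals the max flow.
Path Well→Ref (+1); total 1.
Path Well→A→Ref (+1); total 2.
Path Well→B→Ref (+1); total 3.
Path Well→D→Ref (+1); total 4.
Path Well→E→Ref (+1); total 5.
Path Well→F→Ref (+1); total 6.
No residual Well→Ref path; max flow = 6.
Certifying cut of size 6: {A→Ref, B→Ref, D→Ref, E→Ref, F→Ref, Well→Ref}.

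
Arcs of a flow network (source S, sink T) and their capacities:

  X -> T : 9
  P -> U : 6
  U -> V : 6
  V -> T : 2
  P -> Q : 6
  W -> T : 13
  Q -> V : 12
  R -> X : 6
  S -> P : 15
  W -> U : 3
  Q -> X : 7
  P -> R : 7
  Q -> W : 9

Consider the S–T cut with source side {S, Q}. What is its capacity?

Edges leaving {S, Q}: S→P (15), Q→V (12), Q→W (9), Q→X (7).
Cut capacity = 15 + 12 + 9 + 7 = 43.

43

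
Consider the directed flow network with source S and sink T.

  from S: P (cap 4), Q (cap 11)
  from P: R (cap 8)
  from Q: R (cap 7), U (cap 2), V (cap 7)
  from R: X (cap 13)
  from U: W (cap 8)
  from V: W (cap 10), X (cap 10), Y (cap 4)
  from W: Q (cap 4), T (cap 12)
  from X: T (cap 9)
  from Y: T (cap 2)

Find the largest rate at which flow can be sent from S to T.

15

Augment S→P→R→X→T: bottleneck 4, flow now 4.
Augment S→Q→R→X→T: bottleneck 5, flow now 9.
Augment S→Q→U→W→T: bottleneck 2, flow now 11.
Augment S→Q→V→W→T: bottleneck 4, flow now 15.
No augmenting path remains; maximum flow = 15.
In the residual graph, reachable from S: {S}.
Min-cut edges: S→P (4), S→Q (11); capacity 4 + 11 = 15.
This cut is saturated, so no flow can exceed 15.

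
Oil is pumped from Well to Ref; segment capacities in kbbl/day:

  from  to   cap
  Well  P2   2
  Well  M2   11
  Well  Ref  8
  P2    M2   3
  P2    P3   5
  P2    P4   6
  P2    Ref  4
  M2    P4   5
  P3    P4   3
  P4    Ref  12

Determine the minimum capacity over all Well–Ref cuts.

Augment Well→Ref: bottleneck 8, flow now 8.
Augment Well→P2→Ref: bottleneck 2, flow now 10.
Augment Well→M2→P4→Ref: bottleneck 5, flow now 15.
No augmenting path remains; maximum flow = 15.
By max-flow min-cut, the minimum cut capacity equals the max flow.
In the residual graph, reachable from Well: {Well, M2}.
Min-cut edges: Well→P2 (2), Well→Ref (8), M2→P4 (5); capacity 2 + 8 + 5 = 15.

15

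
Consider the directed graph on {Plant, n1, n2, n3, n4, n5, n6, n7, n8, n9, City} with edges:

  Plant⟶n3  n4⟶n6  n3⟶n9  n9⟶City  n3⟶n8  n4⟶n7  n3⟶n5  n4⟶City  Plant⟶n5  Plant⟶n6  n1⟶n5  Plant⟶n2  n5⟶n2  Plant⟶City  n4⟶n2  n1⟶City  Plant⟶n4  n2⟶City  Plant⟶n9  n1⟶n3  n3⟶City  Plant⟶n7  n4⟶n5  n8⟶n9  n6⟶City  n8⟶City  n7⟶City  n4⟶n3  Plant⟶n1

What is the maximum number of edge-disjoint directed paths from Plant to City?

8

Assign every edge capacity 1; by Menger, the answer equals the max flow.
Path Plant→City (+1); total 1.
Path Plant→n1→City (+1); total 2.
Path Plant→n2→City (+1); total 3.
Path Plant→n3→City (+1); total 4.
Path Plant→n4→City (+1); total 5.
Path Plant→n6→City (+1); total 6.
Path Plant→n7→City (+1); total 7.
Path Plant→n9→City (+1); total 8.
No residual Plant→City path; max flow = 8.
Certifying cut of size 8: {Plant→City, Plant→n1, Plant→n3, Plant→n4, Plant→n6, Plant→n7, Plant→n9, n2→City}.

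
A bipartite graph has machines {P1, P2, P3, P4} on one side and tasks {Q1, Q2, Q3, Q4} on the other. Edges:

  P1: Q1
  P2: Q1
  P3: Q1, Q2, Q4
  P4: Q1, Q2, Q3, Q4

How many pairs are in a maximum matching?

Unit-capacity flow: source→left, listed edges, right→sink; max matching = max flow.
Augmenting path P1→Q1 (+1); matched 1.
Augmenting path P3→Q2 (+1); matched 2.
Augmenting path P4→Q3 (+1); matched 3.
No augmenting path remains; maximum matching = 3.
König certificate: {P3, P4, Q1} is a vertex cover of size 3 (every listed pair touches it), so no matching can be larger.

3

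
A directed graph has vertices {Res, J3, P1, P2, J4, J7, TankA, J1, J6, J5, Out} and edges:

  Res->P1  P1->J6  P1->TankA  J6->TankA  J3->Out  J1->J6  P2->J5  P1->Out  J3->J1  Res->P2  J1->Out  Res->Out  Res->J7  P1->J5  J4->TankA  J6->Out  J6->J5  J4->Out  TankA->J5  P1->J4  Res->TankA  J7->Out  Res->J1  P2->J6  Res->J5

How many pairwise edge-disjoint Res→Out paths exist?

5

Assign every edge capacity 1; by Menger, the answer equals the max flow.
Path Res→Out (+1); total 1.
Path Res→P1→Out (+1); total 2.
Path Res→J7→Out (+1); total 3.
Path Res→J1→Out (+1); total 4.
Path Res→P2→J6→Out (+1); total 5.
No residual Res→Out path; max flow = 5.
Certifying cut of size 5: {Res→J1, Res→J7, Res→Out, Res→P1, Res→P2}.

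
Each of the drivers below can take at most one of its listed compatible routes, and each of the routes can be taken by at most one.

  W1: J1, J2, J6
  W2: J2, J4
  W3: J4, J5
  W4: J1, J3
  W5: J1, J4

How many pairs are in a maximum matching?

Unit-capacity flow: source→left, listed edges, right→sink; max matching = max flow.
Augmenting path W1→J1 (+1); matched 1.
Augmenting path W2→J2 (+1); matched 2.
Augmenting path W3→J4 (+1); matched 3.
Augmenting path W4→J3 (+1); matched 4.
Augmenting path W5→J1→W1→J6 (+1); matched 5.
No augmenting path remains; maximum matching = 5.
König certificate: {W1, W2, W3, W4, W5} is a vertex cover of size 5 (every listed pair touches it), so no matching can be larger.

5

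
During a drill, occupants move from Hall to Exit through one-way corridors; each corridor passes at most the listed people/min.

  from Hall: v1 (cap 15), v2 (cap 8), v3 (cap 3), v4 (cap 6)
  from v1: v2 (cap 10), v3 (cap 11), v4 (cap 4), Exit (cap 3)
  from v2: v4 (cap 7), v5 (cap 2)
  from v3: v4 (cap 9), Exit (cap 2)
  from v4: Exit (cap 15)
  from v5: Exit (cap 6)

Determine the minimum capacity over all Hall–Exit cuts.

22

Augment Hall→v1→Exit: bottleneck 3, flow now 3.
Augment Hall→v3→Exit: bottleneck 2, flow now 5.
Augment Hall→v4→Exit: bottleneck 6, flow now 11.
Augment Hall→v1→v4→Exit: bottleneck 4, flow now 15.
Augment Hall→v2→v4→Exit: bottleneck 5, flow now 20.
Augment Hall→v2→v5→Exit: bottleneck 2, flow now 22.
No augmenting path remains; maximum flow = 22.
By max-flow min-cut, the minimum cut capacity equals the max flow.
In the residual graph, reachable from Hall: {Hall, v1, v2, v3, v4}.
Min-cut edges: v1→Exit (3), v2→v5 (2), v3→Exit (2), v4→Exit (15); capacity 3 + 2 + 2 + 15 = 22.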